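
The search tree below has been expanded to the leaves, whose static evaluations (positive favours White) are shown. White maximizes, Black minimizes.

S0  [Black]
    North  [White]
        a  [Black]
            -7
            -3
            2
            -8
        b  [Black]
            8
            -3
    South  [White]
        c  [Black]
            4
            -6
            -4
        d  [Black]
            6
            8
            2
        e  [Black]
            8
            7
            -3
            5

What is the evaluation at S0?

-3

a (Black): min(-7, -3, 2, -8) = -8
b (Black): min(8, -3) = -3
North (White): max(-8, -3) = -3
c (Black): min(4, -6, -4) = -6
d (Black): min(6, 8, 2) = 2
e (Black): min(8, 7, -3, 5) = -3
South (White): max(-6, 2, -3) = 2
S0 (Black): min(-3, 2) = -3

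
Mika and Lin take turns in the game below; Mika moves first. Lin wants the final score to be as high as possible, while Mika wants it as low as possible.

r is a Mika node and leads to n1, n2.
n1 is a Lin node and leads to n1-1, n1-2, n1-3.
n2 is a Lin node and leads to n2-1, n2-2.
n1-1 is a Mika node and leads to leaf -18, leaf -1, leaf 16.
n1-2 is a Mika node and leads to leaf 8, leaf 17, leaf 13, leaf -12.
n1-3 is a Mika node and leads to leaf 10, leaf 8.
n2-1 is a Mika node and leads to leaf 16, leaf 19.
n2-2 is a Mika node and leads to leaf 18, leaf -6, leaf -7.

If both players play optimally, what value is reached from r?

n1-1 (Mika): min(-18, -1, 16) = -18
n1-2 (Mika): min(8, 17, 13, -12) = -12
n1-3 (Mika): min(10, 8) = 8
n1 (Lin): max(-18, -12, 8) = 8
n2-1 (Mika): min(16, 19) = 16
n2-2 (Mika): min(18, -6, -7) = -7
n2 (Lin): max(16, -7) = 16
r (Mika): min(8, 16) = 8

8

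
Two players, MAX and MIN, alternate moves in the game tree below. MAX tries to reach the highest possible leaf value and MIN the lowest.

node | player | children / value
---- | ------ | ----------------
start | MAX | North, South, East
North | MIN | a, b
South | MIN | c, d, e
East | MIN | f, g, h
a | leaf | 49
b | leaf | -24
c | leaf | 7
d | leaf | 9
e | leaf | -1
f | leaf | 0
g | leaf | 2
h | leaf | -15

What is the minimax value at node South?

-1

South (MIN): min(7, 9, -1) = -1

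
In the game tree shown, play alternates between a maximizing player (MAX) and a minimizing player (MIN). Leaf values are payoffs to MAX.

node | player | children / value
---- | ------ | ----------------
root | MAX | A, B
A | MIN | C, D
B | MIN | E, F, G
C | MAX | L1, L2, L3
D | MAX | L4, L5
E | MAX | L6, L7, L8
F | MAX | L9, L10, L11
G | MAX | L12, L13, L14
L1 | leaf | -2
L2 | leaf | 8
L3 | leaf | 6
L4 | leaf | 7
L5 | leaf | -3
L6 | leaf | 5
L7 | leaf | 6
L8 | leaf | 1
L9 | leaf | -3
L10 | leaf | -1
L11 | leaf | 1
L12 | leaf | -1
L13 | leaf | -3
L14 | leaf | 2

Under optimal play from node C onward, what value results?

8

C (MAX): max(-2, 8, 6) = 8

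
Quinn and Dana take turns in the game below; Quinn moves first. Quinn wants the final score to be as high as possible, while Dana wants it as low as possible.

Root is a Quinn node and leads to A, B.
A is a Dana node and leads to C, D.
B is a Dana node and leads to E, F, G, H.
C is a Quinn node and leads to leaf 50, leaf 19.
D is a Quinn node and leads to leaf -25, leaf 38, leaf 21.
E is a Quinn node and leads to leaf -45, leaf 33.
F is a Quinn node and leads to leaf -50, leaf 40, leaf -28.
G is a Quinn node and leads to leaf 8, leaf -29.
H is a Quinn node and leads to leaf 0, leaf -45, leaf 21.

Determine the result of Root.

C (Quinn): max(50, 19) = 50
D (Quinn): max(-25, 38, 21) = 38
A (Dana): min(50, 38) = 38
E (Quinn): max(-45, 33) = 33
F (Quinn): max(-50, 40, -28) = 40
G (Quinn): max(8, -29) = 8
H (Quinn): max(0, -45, 21) = 21
B (Dana): min(33, 40, 8, 21) = 8
Root (Quinn): max(38, 8) = 38

38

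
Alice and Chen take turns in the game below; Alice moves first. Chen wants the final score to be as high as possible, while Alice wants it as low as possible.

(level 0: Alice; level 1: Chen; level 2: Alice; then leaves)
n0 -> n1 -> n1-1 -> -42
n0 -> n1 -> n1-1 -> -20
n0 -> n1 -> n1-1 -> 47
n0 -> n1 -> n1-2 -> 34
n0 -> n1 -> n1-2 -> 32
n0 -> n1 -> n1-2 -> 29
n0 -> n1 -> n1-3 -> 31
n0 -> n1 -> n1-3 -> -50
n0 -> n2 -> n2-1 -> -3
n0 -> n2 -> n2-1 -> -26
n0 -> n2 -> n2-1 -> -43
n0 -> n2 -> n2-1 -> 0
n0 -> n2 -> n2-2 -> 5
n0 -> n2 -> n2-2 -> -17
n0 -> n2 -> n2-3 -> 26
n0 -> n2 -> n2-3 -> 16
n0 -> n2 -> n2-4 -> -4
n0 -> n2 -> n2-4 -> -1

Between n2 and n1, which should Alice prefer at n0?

n2

n2-1 (Alice): min(-3, -26, -43, 0) = -43
n2-2 (Alice): min(5, -17) = -17
n2-3 (Alice): min(26, 16) = 16
n2-4 (Alice): min(-4, -1) = -4
n2 (Chen): max(-43, -17, 16, -4) = 16
n1-1 (Alice): min(-42, -20, 47) = -42
n1-2 (Alice): min(34, 32, 29) = 29
n1-3 (Alice): min(31, -50) = -50
n1 (Chen): max(-42, 29, -50) = 29
Alice prefers the lower value; n2=16, n1=29. n2 is better since 16 < 29.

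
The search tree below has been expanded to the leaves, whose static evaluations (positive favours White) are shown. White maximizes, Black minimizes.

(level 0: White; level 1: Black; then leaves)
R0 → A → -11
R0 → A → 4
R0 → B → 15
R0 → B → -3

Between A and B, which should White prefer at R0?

B

A (Black): min(-11, 4) = -11
B (Black): min(15, -3) = -3
White prefers the higher value; A=-11, B=-3. B is better since -3 > -11.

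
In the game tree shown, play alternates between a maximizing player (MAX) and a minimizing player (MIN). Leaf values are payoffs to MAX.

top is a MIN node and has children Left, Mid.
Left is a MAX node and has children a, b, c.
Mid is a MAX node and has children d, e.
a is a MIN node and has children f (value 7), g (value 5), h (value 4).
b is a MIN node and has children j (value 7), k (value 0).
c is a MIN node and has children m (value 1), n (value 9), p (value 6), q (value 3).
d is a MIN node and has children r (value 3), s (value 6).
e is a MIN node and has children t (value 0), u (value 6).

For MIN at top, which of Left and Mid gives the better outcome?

Mid

a (MIN): min(7, 5, 4) = 4
b (MIN): min(7, 0) = 0
c (MIN): min(1, 9, 6, 3) = 1
Left (MAX): max(4, 0, 1) = 4
d (MIN): min(3, 6) = 3
e (MIN): min(0, 6) = 0
Mid (MAX): max(3, 0) = 3
MIN prefers the lower value; Left=4, Mid=3. Mid is better since 3 < 4.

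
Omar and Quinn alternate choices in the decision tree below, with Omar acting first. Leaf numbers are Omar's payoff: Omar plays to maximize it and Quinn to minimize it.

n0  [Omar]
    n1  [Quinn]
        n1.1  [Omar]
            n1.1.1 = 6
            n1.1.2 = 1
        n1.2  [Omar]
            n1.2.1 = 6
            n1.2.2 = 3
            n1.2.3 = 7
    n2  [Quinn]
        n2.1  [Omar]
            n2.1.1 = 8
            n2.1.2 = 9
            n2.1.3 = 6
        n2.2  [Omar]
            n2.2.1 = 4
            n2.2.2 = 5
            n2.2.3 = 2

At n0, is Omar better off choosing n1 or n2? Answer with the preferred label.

n1.1 (Omar): max(6, 1) = 6
n1.2 (Omar): max(6, 3, 7) = 7
n1 (Quinn): min(6, 7) = 6
n2.1 (Omar): max(8, 9, 6) = 9
n2.2 (Omar): max(4, 5, 2) = 5
n2 (Quinn): min(9, 5) = 5
Omar prefers the higher value; n1=6, n2=5. n1 is better since 6 > 5.

n1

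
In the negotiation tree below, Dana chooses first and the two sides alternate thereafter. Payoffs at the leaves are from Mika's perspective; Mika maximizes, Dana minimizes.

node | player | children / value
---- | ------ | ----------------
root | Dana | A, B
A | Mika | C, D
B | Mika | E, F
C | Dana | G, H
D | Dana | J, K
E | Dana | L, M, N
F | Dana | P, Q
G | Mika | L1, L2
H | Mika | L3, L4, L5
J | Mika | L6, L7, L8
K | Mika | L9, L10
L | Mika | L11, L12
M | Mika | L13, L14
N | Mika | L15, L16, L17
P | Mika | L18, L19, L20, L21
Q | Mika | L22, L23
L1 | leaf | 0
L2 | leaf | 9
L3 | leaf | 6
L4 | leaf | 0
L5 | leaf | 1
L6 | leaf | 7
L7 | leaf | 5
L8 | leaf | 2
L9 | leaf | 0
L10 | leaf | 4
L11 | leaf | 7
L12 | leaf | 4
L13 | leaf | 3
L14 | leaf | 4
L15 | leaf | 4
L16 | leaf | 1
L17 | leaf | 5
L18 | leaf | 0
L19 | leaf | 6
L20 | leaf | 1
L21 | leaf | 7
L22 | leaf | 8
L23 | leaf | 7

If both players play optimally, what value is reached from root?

6

G (Mika): max(0, 9) = 9
H (Mika): max(6, 0, 1) = 6
C (Dana): min(9, 6) = 6
J (Mika): max(7, 5, 2) = 7
K (Mika): max(0, 4) = 4
D (Dana): min(7, 4) = 4
A (Mika): max(6, 4) = 6
L (Mika): max(7, 4) = 7
M (Mika): max(3, 4) = 4
N (Mika): max(4, 1, 5) = 5
E (Dana): min(7, 4, 5) = 4
P (Mika): max(0, 6, 1, 7) = 7
Q (Mika): max(8, 7) = 8
F (Dana): min(7, 8) = 7
B (Mika): max(4, 7) = 7
root (Dana): min(6, 7) = 6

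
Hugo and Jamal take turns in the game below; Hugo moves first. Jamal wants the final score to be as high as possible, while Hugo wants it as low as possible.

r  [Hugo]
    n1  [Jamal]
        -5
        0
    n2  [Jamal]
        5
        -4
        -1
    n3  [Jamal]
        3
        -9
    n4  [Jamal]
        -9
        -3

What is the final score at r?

n1 (Jamal): max(-5, 0) = 0
n2 (Jamal): max(5, -4, -1) = 5
n3 (Jamal): max(3, -9) = 3
n4 (Jamal): max(-9, -3) = -3
r (Hugo): min(0, 5, 3, -3) = -3

-3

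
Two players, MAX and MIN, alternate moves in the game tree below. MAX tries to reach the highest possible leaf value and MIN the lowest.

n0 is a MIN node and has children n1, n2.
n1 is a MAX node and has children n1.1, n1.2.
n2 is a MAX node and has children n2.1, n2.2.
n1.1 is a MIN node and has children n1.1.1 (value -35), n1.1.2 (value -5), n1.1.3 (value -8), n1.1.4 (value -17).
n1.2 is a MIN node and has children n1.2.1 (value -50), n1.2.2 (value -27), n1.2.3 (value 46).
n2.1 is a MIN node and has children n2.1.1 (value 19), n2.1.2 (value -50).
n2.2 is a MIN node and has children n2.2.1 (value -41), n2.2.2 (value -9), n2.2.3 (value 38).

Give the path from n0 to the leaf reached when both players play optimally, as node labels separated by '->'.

n0 -> n2 -> n2.2 -> n2.2.1

n1.1 (MIN): min(-35, -5, -8, -17) = -35
n1.2 (MIN): min(-50, -27, 46) = -50
n1 (MAX): max(-35, -50) = -35
n2.1 (MIN): min(19, -50) = -50
n2.2 (MIN): min(-41, -9, 38) = -41
n2 (MAX): max(-50, -41) = -41
n0 (MIN): min(-35, -41) = -41
At n0, MIN picks n2 (lowest: -41).
At n2, MAX picks n2.2 (highest: -41).
At n2.2, MIN picks n2.2.1 (lowest: -41).
Terminal value -41.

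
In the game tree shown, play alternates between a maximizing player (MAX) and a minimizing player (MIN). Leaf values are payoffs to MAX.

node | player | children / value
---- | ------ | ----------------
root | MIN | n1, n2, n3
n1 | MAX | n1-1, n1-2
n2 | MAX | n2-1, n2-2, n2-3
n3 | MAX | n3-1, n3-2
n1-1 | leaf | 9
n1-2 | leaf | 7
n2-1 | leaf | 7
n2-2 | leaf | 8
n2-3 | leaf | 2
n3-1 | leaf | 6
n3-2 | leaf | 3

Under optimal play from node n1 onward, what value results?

n1 (MAX): max(9, 7) = 9

9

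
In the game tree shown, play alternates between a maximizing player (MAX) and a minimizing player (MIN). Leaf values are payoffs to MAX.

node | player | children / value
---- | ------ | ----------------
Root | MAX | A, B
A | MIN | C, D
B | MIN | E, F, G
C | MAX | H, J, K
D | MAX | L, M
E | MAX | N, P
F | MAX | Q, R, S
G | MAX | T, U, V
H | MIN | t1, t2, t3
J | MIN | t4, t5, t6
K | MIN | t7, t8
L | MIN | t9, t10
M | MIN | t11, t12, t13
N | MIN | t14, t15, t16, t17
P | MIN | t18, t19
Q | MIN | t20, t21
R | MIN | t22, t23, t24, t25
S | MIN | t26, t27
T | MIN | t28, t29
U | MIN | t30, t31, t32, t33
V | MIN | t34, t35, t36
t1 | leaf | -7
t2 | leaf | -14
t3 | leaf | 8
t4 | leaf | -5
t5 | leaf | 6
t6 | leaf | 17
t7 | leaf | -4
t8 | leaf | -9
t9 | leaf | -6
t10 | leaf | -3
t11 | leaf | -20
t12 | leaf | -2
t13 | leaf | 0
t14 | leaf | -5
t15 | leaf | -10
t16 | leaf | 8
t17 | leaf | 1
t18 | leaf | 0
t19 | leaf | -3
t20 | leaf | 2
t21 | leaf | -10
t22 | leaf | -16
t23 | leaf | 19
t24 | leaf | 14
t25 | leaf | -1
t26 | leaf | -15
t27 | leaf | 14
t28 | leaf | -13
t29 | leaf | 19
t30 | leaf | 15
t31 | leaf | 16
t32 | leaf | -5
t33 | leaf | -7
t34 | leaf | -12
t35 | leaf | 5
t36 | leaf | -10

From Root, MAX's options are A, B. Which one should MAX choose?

A

H (MIN): min(-7, -14, 8) = -14
J (MIN): min(-5, 6, 17) = -5
K (MIN): min(-4, -9) = -9
C (MAX): max(-14, -5, -9) = -5
L (MIN): min(-6, -3) = -6
M (MIN): min(-20, -2, 0) = -20
D (MAX): max(-6, -20) = -6
A (MIN): min(-5, -6) = -6
N (MIN): min(-5, -10, 8, 1) = -10
P (MIN): min(0, -3) = -3
E (MAX): max(-10, -3) = -3
Q (MIN): min(2, -10) = -10
R (MIN): min(-16, 19, 14, -1) = -16
S (MIN): min(-15, 14) = -15
F (MAX): max(-10, -16, -15) = -10
T (MIN): min(-13, 19) = -13
U (MIN): min(15, 16, -5, -7) = -7
V (MIN): min(-12, 5, -10) = -12
G (MAX): max(-13, -7, -12) = -7
B (MIN): min(-3, -10, -7) = -10
Root (MAX): max(-6, -10) = -6
MAX at Root wants the highest of {A=-6, B=-10}, so chooses A.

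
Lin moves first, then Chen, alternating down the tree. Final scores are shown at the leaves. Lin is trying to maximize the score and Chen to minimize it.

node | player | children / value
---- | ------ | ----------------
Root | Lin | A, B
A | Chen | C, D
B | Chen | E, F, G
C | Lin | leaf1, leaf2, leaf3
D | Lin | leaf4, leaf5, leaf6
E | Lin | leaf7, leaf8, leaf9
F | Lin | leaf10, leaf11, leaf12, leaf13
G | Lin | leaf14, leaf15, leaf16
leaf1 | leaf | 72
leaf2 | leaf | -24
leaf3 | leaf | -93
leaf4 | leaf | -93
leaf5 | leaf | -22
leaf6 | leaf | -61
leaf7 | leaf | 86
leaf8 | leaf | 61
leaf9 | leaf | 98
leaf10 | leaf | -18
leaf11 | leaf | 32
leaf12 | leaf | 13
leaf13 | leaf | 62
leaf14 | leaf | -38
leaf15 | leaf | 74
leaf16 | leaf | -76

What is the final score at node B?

E (Lin): max(86, 61, 98) = 98
F (Lin): max(-18, 32, 13, 62) = 62
G (Lin): max(-38, 74, -76) = 74
B (Chen): min(98, 62, 74) = 62

62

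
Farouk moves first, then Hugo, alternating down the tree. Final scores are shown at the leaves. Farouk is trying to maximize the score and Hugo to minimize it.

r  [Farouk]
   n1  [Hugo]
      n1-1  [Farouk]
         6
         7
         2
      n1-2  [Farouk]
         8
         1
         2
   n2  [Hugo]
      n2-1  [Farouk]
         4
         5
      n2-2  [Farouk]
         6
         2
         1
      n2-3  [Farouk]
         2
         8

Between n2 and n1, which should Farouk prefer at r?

n2-1 (Farouk): max(4, 5) = 5
n2-2 (Farouk): max(6, 2, 1) = 6
n2-3 (Farouk): max(2, 8) = 8
n2 (Hugo): min(5, 6, 8) = 5
n1-1 (Farouk): max(6, 7, 2) = 7
n1-2 (Farouk): max(8, 1, 2) = 8
n1 (Hugo): min(7, 8) = 7
Farouk prefers the higher value; n2=5, n1=7. n1 is better since 7 > 5.

n1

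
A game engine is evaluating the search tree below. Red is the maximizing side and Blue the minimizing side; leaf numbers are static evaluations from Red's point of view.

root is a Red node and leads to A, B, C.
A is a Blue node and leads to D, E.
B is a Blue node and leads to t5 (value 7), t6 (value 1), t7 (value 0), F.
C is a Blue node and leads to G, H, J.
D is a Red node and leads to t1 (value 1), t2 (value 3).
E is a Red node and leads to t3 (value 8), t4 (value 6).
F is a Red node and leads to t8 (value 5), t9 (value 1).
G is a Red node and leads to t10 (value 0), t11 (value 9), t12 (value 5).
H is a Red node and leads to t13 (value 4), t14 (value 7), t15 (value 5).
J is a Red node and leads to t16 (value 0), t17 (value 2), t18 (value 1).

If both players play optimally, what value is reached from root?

3

D (Red): max(1, 3) = 3
E (Red): max(8, 6) = 8
A (Blue): min(3, 8) = 3
F (Red): max(5, 1) = 5
B (Blue): min(7, 1, 0, 5) = 0
G (Red): max(0, 9, 5) = 9
H (Red): max(4, 7, 5) = 7
J (Red): max(0, 2, 1) = 2
C (Blue): min(9, 7, 2) = 2
root (Red): max(3, 0, 2) = 3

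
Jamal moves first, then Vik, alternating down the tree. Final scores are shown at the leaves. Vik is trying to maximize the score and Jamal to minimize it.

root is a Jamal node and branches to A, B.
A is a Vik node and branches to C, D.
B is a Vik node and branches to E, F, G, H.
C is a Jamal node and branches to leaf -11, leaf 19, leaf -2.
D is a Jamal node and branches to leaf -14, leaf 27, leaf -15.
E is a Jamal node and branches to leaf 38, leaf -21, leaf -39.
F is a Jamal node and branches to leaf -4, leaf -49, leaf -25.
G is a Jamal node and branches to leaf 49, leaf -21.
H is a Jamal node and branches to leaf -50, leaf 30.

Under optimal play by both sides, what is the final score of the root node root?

C (Jamal): min(-11, 19, -2) = -11
D (Jamal): min(-14, 27, -15) = -15
A (Vik): max(-11, -15) = -11
E (Jamal): min(38, -21, -39) = -39
F (Jamal): min(-4, -49, -25) = -49
G (Jamal): min(49, -21) = -21
H (Jamal): min(-50, 30) = -50
B (Vik): max(-39, -49, -21, -50) = -21
root (Jamal): min(-11, -21) = -21

-21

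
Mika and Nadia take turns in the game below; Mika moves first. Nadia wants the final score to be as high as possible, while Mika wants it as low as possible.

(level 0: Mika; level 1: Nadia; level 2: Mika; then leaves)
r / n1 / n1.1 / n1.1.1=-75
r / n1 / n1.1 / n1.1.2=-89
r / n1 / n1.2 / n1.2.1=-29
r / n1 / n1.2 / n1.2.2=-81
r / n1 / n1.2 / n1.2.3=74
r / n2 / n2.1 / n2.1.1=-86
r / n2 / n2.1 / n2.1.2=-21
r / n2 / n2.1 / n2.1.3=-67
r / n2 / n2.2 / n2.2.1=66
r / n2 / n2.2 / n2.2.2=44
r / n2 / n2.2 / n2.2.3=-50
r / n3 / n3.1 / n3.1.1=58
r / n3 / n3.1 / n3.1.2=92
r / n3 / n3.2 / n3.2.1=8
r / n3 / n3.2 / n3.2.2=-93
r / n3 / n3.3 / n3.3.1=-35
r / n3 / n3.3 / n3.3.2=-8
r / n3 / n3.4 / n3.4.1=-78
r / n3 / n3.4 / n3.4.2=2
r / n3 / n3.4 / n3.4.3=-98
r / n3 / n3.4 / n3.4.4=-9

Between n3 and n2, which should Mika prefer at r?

n3.1 (Mika): min(58, 92) = 58
n3.2 (Mika): min(8, -93) = -93
n3.3 (Mika): min(-35, -8) = -35
n3.4 (Mika): min(-78, 2, -98, -9) = -98
n3 (Nadia): max(58, -93, -35, -98) = 58
n2.1 (Mika): min(-86, -21, -67) = -86
n2.2 (Mika): min(66, 44, -50) = -50
n2 (Nadia): max(-86, -50) = -50
Mika prefers the lower value; n3=58, n2=-50. n2 is better since -50 < 58.

n2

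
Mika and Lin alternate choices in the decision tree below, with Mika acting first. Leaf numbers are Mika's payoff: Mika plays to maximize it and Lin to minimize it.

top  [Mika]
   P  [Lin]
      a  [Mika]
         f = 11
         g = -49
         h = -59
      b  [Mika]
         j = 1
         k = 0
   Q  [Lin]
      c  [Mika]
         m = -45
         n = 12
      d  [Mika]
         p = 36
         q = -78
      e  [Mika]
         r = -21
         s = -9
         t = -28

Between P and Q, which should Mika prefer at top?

a (Mika): max(11, -49, -59) = 11
b (Mika): max(1, 0) = 1
P (Lin): min(11, 1) = 1
c (Mika): max(-45, 12) = 12
d (Mika): max(36, -78) = 36
e (Mika): max(-21, -9, -28) = -9
Q (Lin): min(12, 36, -9) = -9
Mika prefers the higher value; P=1, Q=-9. P is better since 1 > -9.

P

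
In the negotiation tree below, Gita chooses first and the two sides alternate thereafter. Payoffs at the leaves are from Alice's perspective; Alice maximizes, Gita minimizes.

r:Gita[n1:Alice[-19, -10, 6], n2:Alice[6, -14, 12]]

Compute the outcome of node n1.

n1 (Alice): max(-19, -10, 6) = 6

6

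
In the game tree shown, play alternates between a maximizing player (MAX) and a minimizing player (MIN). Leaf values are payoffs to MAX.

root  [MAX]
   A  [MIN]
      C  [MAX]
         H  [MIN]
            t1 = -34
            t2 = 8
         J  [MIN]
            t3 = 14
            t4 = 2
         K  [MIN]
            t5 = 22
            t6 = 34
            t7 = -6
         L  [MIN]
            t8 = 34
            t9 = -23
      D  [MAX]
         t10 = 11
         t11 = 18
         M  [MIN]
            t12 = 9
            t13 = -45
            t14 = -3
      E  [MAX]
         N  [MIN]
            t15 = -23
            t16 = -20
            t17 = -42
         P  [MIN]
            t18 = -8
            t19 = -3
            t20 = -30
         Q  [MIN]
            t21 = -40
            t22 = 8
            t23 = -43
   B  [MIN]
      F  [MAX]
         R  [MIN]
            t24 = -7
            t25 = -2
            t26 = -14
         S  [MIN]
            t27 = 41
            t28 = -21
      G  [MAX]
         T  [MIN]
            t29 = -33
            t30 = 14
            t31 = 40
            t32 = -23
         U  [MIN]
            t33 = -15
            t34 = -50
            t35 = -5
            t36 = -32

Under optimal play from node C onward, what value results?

H (MIN): min(-34, 8) = -34
J (MIN): min(14, 2) = 2
K (MIN): min(22, 34, -6) = -6
L (MIN): min(34, -23) = -23
C (MAX): max(-34, 2, -6, -23) = 2

2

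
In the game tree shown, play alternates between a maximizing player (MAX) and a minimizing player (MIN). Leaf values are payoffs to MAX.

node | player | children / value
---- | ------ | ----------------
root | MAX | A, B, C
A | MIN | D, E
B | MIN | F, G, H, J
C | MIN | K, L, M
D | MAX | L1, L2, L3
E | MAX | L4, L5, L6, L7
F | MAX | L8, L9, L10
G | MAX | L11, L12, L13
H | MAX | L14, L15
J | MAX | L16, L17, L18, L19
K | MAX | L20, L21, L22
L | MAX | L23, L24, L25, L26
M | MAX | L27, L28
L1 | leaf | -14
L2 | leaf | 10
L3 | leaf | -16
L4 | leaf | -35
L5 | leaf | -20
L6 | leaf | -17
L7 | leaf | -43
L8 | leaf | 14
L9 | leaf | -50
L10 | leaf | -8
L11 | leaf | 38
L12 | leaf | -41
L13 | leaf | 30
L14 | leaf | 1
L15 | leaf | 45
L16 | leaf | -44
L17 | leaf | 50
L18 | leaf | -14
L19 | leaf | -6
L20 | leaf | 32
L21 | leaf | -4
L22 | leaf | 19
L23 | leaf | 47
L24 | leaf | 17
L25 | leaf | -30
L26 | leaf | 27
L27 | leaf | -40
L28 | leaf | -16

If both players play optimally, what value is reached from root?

14

D (MAX): max(-14, 10, -16) = 10
E (MAX): max(-35, -20, -17, -43) = -17
A (MIN): min(10, -17) = -17
F (MAX): max(14, -50, -8) = 14
G (MAX): max(38, -41, 30) = 38
H (MAX): max(1, 45) = 45
J (MAX): max(-44, 50, -14, -6) = 50
B (MIN): min(14, 38, 45, 50) = 14
K (MAX): max(32, -4, 19) = 32
L (MAX): max(47, 17, -30, 27) = 47
M (MAX): max(-40, -16) = -16
C (MIN): min(32, 47, -16) = -16
root (MAX): max(-17, 14, -16) = 14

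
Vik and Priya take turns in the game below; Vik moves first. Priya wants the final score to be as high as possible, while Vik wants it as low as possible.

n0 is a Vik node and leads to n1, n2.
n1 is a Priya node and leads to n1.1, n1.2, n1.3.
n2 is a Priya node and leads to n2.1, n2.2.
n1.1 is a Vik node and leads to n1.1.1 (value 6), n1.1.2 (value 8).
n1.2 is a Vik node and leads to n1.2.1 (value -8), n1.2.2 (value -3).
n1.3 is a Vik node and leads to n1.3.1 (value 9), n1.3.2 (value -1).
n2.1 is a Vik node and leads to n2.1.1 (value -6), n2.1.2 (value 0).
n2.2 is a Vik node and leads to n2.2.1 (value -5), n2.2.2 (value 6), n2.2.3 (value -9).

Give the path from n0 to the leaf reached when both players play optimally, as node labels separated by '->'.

n0 -> n2 -> n2.1 -> n2.1.1

n1.1 (Vik): min(6, 8) = 6
n1.2 (Vik): min(-8, -3) = -8
n1.3 (Vik): min(9, -1) = -1
n1 (Priya): max(6, -8, -1) = 6
n2.1 (Vik): min(-6, 0) = -6
n2.2 (Vik): min(-5, 6, -9) = -9
n2 (Priya): max(-6, -9) = -6
n0 (Vik): min(6, -6) = -6
At n0, Vik picks n2 (lowest: -6).
At n2, Priya picks n2.1 (highest: -6).
At n2.1, Vik picks n2.1.1 (lowest: -6).
Terminal value -6.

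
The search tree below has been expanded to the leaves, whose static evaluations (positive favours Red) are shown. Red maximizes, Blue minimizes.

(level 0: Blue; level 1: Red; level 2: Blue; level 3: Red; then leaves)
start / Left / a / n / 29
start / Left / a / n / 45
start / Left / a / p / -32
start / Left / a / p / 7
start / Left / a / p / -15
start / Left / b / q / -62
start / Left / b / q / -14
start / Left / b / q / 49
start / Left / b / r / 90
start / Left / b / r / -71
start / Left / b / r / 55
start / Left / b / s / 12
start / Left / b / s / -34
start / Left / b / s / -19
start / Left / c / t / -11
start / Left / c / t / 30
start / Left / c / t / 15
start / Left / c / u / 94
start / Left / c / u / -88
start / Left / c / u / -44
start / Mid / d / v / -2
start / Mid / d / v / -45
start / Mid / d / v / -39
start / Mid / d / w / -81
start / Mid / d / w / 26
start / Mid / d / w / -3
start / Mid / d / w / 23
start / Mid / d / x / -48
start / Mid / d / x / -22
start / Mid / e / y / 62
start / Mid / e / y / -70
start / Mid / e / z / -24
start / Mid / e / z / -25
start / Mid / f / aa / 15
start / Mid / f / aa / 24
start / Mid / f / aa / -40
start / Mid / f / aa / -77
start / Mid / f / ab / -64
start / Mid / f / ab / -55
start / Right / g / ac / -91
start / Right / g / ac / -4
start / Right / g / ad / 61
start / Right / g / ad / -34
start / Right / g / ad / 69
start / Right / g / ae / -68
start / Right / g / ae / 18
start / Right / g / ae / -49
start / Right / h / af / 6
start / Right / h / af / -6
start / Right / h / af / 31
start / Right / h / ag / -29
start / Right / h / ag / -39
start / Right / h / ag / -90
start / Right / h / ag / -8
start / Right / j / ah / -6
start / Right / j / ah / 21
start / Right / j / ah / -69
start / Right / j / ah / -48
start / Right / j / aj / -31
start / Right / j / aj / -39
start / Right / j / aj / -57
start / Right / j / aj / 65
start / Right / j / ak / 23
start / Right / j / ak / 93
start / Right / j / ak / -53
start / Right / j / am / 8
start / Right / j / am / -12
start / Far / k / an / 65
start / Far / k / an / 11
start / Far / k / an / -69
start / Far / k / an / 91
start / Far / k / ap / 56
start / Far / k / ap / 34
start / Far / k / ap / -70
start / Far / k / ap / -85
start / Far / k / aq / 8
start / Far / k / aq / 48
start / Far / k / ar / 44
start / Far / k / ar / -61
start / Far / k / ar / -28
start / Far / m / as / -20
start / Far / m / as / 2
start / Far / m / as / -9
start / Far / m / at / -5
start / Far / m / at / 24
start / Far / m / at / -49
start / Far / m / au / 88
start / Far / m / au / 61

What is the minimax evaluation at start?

-22

n (Red): max(29, 45) = 45
p (Red): max(-32, 7, -15) = 7
a (Blue): min(45, 7) = 7
q (Red): max(-62, -14, 49) = 49
r (Red): max(90, -71, 55) = 90
s (Red): max(12, -34, -19) = 12
b (Blue): min(49, 90, 12) = 12
t (Red): max(-11, 30, 15) = 30
u (Red): max(94, -88, -44) = 94
c (Blue): min(30, 94) = 30
Left (Red): max(7, 12, 30) = 30
v (Red): max(-2, -45, -39) = -2
w (Red): max(-81, 26, -3, 23) = 26
x (Red): max(-48, -22) = -22
d (Blue): min(-2, 26, -22) = -22
y (Red): max(62, -70) = 62
z (Red): max(-24, -25) = -24
e (Blue): min(62, -24) = -24
aa (Red): max(15, 24, -40, -77) = 24
ab (Red): max(-64, -55) = -55
f (Blue): min(24, -55) = -55
Mid (Red): max(-22, -24, -55) = -22
ac (Red): max(-91, -4) = -4
ad (Red): max(61, -34, 69) = 69
ae (Red): max(-68, 18, -49) = 18
g (Blue): min(-4, 69, 18) = -4
af (Red): max(6, -6, 31) = 31
ag (Red): max(-29, -39, -90, -8) = -8
h (Blue): min(31, -8) = -8
ah (Red): max(-6, 21, -69, -48) = 21
aj (Red): max(-31, -39, -57, 65) = 65
ak (Red): max(23, 93, -53) = 93
am (Red): max(8, -12) = 8
j (Blue): min(21, 65, 93, 8) = 8
Right (Red): max(-4, -8, 8) = 8
an (Red): max(65, 11, -69, 91) = 91
ap (Red): max(56, 34, -70, -85) = 56
aq (Red): max(8, 48) = 48
ar (Red): max(44, -61, -28) = 44
k (Blue): min(91, 56, 48, 44) = 44
as (Red): max(-20, 2, -9) = 2
at (Red): max(-5, 24, -49) = 24
au (Red): max(88, 61) = 88
m (Blue): min(2, 24, 88) = 2
Far (Red): max(44, 2) = 44
start (Blue): min(30, -22, 8, 44) = -22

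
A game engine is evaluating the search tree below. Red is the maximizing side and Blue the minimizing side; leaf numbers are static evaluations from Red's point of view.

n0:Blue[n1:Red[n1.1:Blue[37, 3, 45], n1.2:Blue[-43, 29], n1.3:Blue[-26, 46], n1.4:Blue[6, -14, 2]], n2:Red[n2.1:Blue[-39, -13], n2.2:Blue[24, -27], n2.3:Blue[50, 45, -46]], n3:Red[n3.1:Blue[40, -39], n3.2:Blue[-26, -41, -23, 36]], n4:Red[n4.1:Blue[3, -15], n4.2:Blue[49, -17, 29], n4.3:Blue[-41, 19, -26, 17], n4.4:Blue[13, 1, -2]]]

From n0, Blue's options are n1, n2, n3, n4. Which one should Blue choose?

n3

n1.1 (Blue): min(37, 3, 45) = 3
n1.2 (Blue): min(-43, 29) = -43
n1.3 (Blue): min(-26, 46) = -26
n1.4 (Blue): min(6, -14, 2) = -14
n1 (Red): max(3, -43, -26, -14) = 3
n2.1 (Blue): min(-39, -13) = -39
n2.2 (Blue): min(24, -27) = -27
n2.3 (Blue): min(50, 45, -46) = -46
n2 (Red): max(-39, -27, -46) = -27
n3.1 (Blue): min(40, -39) = -39
n3.2 (Blue): min(-26, -41, -23, 36) = -41
n3 (Red): max(-39, -41) = -39
n4.1 (Blue): min(3, -15) = -15
n4.2 (Blue): min(49, -17, 29) = -17
n4.3 (Blue): min(-41, 19, -26, 17) = -41
n4.4 (Blue): min(13, 1, -2) = -2
n4 (Red): max(-15, -17, -41, -2) = -2
n0 (Blue): min(3, -27, -39, -2) = -39
Blue at n0 wants the lowest of {n1=3, n2=-27, n3=-39, n4=-2}, so chooses n3.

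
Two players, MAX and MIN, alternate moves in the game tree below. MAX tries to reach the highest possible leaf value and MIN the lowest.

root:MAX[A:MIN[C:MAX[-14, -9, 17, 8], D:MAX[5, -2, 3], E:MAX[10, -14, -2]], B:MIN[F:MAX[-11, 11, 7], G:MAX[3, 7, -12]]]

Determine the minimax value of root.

C (MAX): max(-14, -9, 17, 8) = 17
D (MAX): max(5, -2, 3) = 5
E (MAX): max(10, -14, -2) = 10
A (MIN): min(17, 5, 10) = 5
F (MAX): max(-11, 11, 7) = 11
G (MAX): max(3, 7, -12) = 7
B (MIN): min(11, 7) = 7
root (MAX): max(5, 7) = 7

7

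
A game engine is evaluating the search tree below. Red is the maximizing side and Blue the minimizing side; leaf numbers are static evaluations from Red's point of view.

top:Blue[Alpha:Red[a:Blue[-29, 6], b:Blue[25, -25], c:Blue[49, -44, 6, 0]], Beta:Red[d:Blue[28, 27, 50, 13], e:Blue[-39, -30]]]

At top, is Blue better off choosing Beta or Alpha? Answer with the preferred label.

Alpha

d (Blue): min(28, 27, 50, 13) = 13
e (Blue): min(-39, -30) = -39
Beta (Red): max(13, -39) = 13
a (Blue): min(-29, 6) = -29
b (Blue): min(25, -25) = -25
c (Blue): min(49, -44, 6, 0) = -44
Alpha (Red): max(-29, -25, -44) = -25
Blue prefers the lower value; Beta=13, Alpha=-25. Alpha is better since -25 < 13.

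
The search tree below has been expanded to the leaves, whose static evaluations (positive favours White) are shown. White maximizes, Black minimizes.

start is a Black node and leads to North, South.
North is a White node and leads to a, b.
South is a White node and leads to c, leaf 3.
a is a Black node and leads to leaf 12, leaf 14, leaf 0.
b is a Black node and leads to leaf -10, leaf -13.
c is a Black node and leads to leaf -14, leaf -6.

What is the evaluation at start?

a (Black): min(12, 14, 0) = 0
b (Black): min(-10, -13) = -13
North (White): max(0, -13) = 0
c (Black): min(-14, -6) = -14
South (White): max(-14, 3) = 3
start (Black): min(0, 3) = 0

0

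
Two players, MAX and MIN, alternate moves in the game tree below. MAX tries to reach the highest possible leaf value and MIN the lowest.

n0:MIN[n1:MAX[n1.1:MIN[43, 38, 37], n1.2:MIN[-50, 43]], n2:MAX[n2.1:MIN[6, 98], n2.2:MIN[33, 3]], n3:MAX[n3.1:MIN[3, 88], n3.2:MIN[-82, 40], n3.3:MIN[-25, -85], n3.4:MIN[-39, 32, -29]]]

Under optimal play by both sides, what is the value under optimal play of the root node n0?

3

n1.1 (MIN): min(43, 38, 37) = 37
n1.2 (MIN): min(-50, 43) = -50
n1 (MAX): max(37, -50) = 37
n2.1 (MIN): min(6, 98) = 6
n2.2 (MIN): min(33, 3) = 3
n2 (MAX): max(6, 3) = 6
n3.1 (MIN): min(3, 88) = 3
n3.2 (MIN): min(-82, 40) = -82
n3.3 (MIN): min(-25, -85) = -85
n3.4 (MIN): min(-39, 32, -29) = -39
n3 (MAX): max(3, -82, -85, -39) = 3
n0 (MIN): min(37, 6, 3) = 3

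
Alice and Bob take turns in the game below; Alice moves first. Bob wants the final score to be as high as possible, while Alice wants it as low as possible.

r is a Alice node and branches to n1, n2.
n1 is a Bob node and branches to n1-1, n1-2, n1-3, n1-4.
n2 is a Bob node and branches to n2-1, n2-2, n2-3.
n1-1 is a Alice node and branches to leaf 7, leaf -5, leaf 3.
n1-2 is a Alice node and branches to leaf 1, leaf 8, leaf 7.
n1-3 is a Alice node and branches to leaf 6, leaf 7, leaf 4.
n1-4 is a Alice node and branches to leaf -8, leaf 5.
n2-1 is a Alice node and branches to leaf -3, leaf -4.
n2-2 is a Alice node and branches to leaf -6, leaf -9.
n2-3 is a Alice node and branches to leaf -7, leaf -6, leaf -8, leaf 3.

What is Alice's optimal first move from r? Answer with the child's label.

n2

n1-1 (Alice): min(7, -5, 3) = -5
n1-2 (Alice): min(1, 8, 7) = 1
n1-3 (Alice): min(6, 7, 4) = 4
n1-4 (Alice): min(-8, 5) = -8
n1 (Bob): max(-5, 1, 4, -8) = 4
n2-1 (Alice): min(-3, -4) = -4
n2-2 (Alice): min(-6, -9) = -9
n2-3 (Alice): min(-7, -6, -8, 3) = -8
n2 (Bob): max(-4, -9, -8) = -4
r (Alice): min(4, -4) = -4
Alice at r wants the lowest of {n1=4, n2=-4}, so chooses n2.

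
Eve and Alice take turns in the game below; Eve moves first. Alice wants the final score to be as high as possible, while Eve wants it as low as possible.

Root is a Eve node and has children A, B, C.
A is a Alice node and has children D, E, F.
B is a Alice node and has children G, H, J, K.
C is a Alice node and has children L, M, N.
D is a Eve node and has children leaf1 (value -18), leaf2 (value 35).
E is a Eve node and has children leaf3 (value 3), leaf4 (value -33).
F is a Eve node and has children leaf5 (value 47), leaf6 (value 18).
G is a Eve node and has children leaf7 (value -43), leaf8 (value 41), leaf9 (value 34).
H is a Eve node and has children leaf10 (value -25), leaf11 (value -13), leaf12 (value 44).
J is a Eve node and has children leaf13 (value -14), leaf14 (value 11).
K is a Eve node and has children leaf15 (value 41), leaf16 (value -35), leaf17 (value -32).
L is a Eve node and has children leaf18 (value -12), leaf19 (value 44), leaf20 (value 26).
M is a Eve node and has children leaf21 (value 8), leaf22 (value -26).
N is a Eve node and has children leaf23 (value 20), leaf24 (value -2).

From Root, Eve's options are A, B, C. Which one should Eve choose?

B

D (Eve): min(-18, 35) = -18
E (Eve): min(3, -33) = -33
F (Eve): min(47, 18) = 18
A (Alice): max(-18, -33, 18) = 18
G (Eve): min(-43, 41, 34) = -43
H (Eve): min(-25, -13, 44) = -25
J (Eve): min(-14, 11) = -14
K (Eve): min(41, -35, -32) = -35
B (Alice): max(-43, -25, -14, -35) = -14
L (Eve): min(-12, 44, 26) = -12
M (Eve): min(8, -26) = -26
N (Eve): min(20, -2) = -2
C (Alice): max(-12, -26, -2) = -2
Root (Eve): min(18, -14, -2) = -14
Eve at Root wants the lowest of {A=18, B=-14, C=-2}, so chooses B.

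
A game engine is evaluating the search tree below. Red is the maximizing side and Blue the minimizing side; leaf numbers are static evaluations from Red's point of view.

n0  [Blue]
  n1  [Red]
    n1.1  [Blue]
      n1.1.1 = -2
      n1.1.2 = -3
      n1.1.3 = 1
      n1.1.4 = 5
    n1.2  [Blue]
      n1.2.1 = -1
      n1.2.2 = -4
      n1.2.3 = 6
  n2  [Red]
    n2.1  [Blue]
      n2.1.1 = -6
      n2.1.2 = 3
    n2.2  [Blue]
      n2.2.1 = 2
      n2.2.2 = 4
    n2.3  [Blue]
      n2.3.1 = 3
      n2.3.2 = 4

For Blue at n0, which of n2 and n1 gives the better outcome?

n1

n2.1 (Blue): min(-6, 3) = -6
n2.2 (Blue): min(2, 4) = 2
n2.3 (Blue): min(3, 4) = 3
n2 (Red): max(-6, 2, 3) = 3
n1.1 (Blue): min(-2, -3, 1, 5) = -3
n1.2 (Blue): min(-1, -4, 6) = -4
n1 (Red): max(-3, -4) = -3
Blue prefers the lower value; n2=3, n1=-3. n1 is better since -3 < 3.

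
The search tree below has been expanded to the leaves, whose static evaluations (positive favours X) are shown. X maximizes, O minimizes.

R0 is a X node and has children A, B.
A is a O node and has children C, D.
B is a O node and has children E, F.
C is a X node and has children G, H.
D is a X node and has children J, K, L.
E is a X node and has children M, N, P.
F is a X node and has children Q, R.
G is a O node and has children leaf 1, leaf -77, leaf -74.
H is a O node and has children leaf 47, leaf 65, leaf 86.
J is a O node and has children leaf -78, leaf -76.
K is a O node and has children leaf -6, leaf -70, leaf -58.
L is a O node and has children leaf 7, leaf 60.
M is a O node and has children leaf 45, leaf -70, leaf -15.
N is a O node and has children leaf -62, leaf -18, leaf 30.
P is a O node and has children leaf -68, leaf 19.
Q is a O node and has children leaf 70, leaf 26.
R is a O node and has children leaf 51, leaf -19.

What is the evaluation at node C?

47

G (O): min(1, -77, -74) = -77
H (O): min(47, 65, 86) = 47
C (X): max(-77, 47) = 47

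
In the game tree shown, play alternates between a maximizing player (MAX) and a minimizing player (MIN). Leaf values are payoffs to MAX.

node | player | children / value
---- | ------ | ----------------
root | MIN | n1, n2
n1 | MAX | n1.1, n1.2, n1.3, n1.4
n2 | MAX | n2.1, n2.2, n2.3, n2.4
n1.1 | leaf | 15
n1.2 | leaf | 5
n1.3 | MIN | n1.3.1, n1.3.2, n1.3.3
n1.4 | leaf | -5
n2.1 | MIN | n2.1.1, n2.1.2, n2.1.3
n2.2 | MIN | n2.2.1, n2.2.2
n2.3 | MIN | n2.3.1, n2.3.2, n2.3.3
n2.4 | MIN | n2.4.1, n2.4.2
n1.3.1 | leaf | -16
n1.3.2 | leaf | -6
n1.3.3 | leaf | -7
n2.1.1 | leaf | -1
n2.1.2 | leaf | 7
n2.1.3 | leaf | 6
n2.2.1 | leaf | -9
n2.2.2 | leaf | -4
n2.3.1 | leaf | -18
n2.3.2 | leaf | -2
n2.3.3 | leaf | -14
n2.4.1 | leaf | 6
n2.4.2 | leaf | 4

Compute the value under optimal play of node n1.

15

n1.3 (MIN): min(-16, -6, -7) = -16
n1 (MAX): max(15, 5, -16, -5) = 15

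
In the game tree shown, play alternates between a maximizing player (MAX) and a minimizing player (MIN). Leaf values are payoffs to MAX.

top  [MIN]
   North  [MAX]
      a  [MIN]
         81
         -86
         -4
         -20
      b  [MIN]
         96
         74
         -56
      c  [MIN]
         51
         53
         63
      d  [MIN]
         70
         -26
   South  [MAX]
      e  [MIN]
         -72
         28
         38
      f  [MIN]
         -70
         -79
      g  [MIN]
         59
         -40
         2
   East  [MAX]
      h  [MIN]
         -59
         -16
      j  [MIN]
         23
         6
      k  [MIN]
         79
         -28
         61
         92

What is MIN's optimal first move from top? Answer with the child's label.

a (MIN): min(81, -86, -4, -20) = -86
b (MIN): min(96, 74, -56) = -56
c (MIN): min(51, 53, 63) = 51
d (MIN): min(70, -26) = -26
North (MAX): max(-86, -56, 51, -26) = 51
e (MIN): min(-72, 28, 38) = -72
f (MIN): min(-70, -79) = -79
g (MIN): min(59, -40, 2) = -40
South (MAX): max(-72, -79, -40) = -40
h (MIN): min(-59, -16) = -59
j (MIN): min(23, 6) = 6
k (MIN): min(79, -28, 61, 92) = -28
East (MAX): max(-59, 6, -28) = 6
top (MIN): min(51, -40, 6) = -40
MIN at top wants the lowest of {North=51, South=-40, East=6}, so chooses South.

South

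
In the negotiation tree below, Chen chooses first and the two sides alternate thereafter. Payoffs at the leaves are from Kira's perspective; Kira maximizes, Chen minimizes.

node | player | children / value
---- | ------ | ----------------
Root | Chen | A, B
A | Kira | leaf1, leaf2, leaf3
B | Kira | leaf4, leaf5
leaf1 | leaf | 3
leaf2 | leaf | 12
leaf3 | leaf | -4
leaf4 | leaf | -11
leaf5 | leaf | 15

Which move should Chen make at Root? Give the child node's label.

A

A (Kira): max(3, 12, -4) = 12
B (Kira): max(-11, 15) = 15
Root (Chen): min(12, 15) = 12
Chen at Root wants the lowest of {A=12, B=15}, so chooses A.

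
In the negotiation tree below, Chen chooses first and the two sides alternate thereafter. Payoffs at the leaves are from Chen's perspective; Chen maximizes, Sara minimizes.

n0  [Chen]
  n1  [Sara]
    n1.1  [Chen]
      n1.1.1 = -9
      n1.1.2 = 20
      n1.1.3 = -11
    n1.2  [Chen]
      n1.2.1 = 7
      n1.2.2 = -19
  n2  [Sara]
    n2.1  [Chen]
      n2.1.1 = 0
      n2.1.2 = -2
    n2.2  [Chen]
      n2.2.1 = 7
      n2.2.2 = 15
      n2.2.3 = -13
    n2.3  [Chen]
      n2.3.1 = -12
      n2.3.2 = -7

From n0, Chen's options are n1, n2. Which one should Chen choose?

n1.1 (Chen): max(-9, 20, -11) = 20
n1.2 (Chen): max(7, -19) = 7
n1 (Sara): min(20, 7) = 7
n2.1 (Chen): max(0, -2) = 0
n2.2 (Chen): max(7, 15, -13) = 15
n2.3 (Chen): max(-12, -7) = -7
n2 (Sara): min(0, 15, -7) = -7
n0 (Chen): max(7, -7) = 7
Chen at n0 wants the highest of {n1=7, n2=-7}, so chooses n1.

n1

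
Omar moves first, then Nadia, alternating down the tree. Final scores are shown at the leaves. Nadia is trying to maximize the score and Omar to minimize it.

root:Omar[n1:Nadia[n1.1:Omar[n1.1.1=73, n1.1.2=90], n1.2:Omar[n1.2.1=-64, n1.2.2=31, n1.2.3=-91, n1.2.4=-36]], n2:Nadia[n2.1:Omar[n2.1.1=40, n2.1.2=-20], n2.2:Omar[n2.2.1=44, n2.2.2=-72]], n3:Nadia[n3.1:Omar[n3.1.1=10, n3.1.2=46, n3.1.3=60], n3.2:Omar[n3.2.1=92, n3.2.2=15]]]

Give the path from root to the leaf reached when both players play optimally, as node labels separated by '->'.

root -> n2 -> n2.1 -> n2.1.2

n1.1 (Omar): min(73, 90) = 73
n1.2 (Omar): min(-64, 31, -91, -36) = -91
n1 (Nadia): max(73, -91) = 73
n2.1 (Omar): min(40, -20) = -20
n2.2 (Omar): min(44, -72) = -72
n2 (Nadia): max(-20, -72) = -20
n3.1 (Omar): min(10, 46, 60) = 10
n3.2 (Omar): min(92, 15) = 15
n3 (Nadia): max(10, 15) = 15
root (Omar): min(73, -20, 15) = -20
At root, Omar picks n2 (lowest: -20).
At n2, Nadia picks n2.1 (highest: -20).
At n2.1, Omar picks n2.1.2 (lowest: -20).
Terminal value -20.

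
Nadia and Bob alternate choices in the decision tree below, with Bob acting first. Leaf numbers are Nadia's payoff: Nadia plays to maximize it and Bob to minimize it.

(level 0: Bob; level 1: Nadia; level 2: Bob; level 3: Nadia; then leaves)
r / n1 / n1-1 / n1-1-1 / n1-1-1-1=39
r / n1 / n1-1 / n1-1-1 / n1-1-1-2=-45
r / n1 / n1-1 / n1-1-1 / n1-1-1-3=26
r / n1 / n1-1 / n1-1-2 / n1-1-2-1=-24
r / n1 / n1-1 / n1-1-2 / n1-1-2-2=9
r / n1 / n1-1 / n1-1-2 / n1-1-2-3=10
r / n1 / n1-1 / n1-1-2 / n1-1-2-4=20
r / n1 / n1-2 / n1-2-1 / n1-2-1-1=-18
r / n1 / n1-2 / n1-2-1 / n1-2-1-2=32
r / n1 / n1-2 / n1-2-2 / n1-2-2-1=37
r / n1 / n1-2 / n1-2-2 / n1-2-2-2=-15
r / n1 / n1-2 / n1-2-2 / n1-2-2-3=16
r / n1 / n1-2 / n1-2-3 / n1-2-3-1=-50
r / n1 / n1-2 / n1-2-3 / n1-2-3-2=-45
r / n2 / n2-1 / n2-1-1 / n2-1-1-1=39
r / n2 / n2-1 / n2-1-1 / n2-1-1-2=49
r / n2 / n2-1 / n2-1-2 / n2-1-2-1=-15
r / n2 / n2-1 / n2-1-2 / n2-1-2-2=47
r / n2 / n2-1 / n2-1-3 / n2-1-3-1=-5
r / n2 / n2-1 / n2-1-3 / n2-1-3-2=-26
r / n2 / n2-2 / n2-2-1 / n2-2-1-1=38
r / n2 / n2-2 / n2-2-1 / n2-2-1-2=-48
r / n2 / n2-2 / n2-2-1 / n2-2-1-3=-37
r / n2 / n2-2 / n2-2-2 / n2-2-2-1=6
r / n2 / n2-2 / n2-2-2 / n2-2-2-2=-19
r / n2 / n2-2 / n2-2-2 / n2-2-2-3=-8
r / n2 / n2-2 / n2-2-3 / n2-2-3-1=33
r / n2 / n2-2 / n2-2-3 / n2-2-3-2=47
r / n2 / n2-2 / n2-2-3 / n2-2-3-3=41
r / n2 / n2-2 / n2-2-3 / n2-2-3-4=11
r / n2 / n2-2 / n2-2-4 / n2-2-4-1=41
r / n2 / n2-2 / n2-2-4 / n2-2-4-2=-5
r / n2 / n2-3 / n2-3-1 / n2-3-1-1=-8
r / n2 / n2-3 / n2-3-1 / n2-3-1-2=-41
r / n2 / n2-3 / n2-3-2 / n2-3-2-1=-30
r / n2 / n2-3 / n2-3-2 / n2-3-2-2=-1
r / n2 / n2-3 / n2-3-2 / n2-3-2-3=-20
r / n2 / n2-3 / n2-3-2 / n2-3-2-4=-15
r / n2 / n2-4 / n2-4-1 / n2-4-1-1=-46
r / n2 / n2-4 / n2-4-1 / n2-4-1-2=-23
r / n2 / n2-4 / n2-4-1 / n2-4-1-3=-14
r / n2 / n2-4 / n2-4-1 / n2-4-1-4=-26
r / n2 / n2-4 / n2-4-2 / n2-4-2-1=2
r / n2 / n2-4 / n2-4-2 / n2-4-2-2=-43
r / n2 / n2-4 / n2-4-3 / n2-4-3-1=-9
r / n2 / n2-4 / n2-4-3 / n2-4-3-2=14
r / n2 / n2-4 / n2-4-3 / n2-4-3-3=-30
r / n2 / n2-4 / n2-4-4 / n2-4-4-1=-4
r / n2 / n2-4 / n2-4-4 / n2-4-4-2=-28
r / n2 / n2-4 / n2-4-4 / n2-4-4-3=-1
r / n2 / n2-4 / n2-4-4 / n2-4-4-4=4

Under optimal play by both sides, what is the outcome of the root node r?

n1-1-1 (Nadia): max(39, -45, 26) = 39
n1-1-2 (Nadia): max(-24, 9, 10, 20) = 20
n1-1 (Bob): min(39, 20) = 20
n1-2-1 (Nadia): max(-18, 32) = 32
n1-2-2 (Nadia): max(37, -15, 16) = 37
n1-2-3 (Nadia): max(-50, -45) = -45
n1-2 (Bob): min(32, 37, -45) = -45
n1 (Nadia): max(20, -45) = 20
n2-1-1 (Nadia): max(39, 49) = 49
n2-1-2 (Nadia): max(-15, 47) = 47
n2-1-3 (Nadia): max(-5, -26) = -5
n2-1 (Bob): min(49, 47, -5) = -5
n2-2-1 (Nadia): max(38, -48, -37) = 38
n2-2-2 (Nadia): max(6, -19, -8) = 6
n2-2-3 (Nadia): max(33, 47, 41, 11) = 47
n2-2-4 (Nadia): max(41, -5) = 41
n2-2 (Bob): min(38, 6, 47, 41) = 6
n2-3-1 (Nadia): max(-8, -41) = -8
n2-3-2 (Nadia): max(-30, -1, -20, -15) = -1
n2-3 (Bob): min(-8, -1) = -8
n2-4-1 (Nadia): max(-46, -23, -14, -26) = -14
n2-4-2 (Nadia): max(2, -43) = 2
n2-4-3 (Nadia): max(-9, 14, -30) = 14
n2-4-4 (Nadia): max(-4, -28, -1, 4) = 4
n2-4 (Bob): min(-14, 2, 14, 4) = -14
n2 (Nadia): max(-5, 6, -8, -14) = 6
r (Bob): min(20, 6) = 6

6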